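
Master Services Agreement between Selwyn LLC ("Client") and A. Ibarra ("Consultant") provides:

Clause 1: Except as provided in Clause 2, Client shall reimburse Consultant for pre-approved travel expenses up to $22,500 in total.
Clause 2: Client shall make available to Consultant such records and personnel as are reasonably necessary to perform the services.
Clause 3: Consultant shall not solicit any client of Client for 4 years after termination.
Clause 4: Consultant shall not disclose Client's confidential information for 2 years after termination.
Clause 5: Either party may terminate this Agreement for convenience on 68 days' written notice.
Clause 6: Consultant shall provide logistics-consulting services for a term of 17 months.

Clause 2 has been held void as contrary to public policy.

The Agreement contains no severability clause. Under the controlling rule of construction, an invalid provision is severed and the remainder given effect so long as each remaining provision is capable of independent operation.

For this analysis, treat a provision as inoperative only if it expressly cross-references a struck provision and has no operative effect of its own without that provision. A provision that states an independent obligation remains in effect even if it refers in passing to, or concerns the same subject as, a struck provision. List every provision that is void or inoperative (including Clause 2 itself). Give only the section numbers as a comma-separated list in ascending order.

Clause 2 is struck. Although Clause 1 refers to Clause 2, its operative terms do not depend on Clause 2, so it remains in effect. No other provision's operative terms depend on Clause 2. Under the stated default rule, only provisions that cannot operate independently fall away; the rest are enforced. That leaves Clause 1, Clause 3, Clause 4, Clause 5, and Clause 6 in effect.

2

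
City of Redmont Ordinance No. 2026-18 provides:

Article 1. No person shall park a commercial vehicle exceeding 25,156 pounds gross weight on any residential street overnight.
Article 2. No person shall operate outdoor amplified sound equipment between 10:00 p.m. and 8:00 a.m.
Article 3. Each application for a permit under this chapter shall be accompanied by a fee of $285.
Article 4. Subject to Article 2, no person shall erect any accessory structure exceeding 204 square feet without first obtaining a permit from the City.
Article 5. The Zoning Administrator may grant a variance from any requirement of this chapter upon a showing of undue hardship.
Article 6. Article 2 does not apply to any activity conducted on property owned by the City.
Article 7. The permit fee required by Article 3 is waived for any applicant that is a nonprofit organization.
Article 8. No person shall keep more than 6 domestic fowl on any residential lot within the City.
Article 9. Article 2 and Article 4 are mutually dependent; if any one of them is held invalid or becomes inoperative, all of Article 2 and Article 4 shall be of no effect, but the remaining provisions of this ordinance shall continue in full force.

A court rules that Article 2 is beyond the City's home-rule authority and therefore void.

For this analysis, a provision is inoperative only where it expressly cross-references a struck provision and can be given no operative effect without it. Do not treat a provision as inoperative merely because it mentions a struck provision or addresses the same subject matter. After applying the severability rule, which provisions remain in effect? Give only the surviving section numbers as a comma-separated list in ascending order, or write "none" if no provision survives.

Article 2 is struck. Article 6 has no operative effect of its own apart from Article 2 and is therefore inoperative. Article 9 declares Article 2 and Article 4 mutually dependent; since one of them has fallen, all of them are of no effect. That brings down Article 4 as well. The remainder continues in force under Article 9. Article 1, Article 3, Article 5, Article 7, Article 8, and Article 9 remain in effect.

1, 3, 5, 7, 8, 9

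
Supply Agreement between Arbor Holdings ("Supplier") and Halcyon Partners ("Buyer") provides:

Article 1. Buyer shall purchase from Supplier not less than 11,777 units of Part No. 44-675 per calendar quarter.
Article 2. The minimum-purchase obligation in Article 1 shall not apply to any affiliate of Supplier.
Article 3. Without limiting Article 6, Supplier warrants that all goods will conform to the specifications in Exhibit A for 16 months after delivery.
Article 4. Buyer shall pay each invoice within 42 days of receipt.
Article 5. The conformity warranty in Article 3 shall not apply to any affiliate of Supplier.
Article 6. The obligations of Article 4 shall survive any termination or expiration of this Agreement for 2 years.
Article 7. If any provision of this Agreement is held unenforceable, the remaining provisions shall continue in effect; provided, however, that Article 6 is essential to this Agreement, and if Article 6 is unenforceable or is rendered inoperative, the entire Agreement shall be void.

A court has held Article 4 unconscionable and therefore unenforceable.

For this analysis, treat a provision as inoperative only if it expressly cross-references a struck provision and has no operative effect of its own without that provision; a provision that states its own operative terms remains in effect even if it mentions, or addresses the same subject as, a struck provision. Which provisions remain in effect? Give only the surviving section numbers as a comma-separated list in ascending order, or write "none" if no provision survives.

Article 4 is struck. Article 6 operates only by reference to Article 4, so it falls with Article 4. Article 7 makes Article 6 an essential term, and Article 6 has been rendered inoperative by the cascade; under Article 7, the entire Agreement is therefore void. No provision of the Agreement survives.

none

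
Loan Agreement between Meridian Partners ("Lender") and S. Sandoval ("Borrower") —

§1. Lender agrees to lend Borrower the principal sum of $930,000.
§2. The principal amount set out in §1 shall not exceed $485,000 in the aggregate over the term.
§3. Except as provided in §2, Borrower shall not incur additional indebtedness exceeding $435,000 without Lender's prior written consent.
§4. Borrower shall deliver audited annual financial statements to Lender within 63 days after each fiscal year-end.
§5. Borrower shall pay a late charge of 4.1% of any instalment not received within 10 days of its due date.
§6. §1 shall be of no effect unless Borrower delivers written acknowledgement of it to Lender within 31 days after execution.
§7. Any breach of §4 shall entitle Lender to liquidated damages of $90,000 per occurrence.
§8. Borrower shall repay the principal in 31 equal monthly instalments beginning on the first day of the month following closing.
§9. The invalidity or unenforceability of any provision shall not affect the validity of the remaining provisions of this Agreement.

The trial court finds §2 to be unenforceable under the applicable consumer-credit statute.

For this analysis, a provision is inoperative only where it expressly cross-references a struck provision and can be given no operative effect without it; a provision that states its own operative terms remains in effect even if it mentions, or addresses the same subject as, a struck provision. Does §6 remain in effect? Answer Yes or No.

§2 is struck. §3 mentions §2 but its own obligation stands independently of §2, so §3 is not affected. Nothing else in the Agreement is defined by reference to §2. §9 is a severability clause and preserves every provision that can still be given independent effect. The provisions still in force are §1, §3, §4, §5, §6, §7, §8, and §9. §6 is among the surviving provisions, so the answer is yes.

Yes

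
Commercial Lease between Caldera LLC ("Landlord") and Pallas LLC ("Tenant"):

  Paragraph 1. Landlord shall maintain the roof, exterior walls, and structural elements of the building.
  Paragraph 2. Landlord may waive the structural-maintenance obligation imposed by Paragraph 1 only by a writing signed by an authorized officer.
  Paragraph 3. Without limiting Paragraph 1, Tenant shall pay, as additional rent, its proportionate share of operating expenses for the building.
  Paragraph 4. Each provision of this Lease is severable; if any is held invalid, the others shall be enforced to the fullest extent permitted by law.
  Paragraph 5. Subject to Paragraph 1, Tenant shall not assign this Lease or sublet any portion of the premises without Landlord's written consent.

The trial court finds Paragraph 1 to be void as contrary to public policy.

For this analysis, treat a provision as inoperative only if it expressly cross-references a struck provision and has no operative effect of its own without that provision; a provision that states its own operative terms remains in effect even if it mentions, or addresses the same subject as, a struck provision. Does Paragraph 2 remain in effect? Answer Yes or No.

No

Paragraph 1 is struck. Paragraph 2 merely fixes the waiver condition for Paragraph 1; with Paragraph 1 gone it has nothing to operate on and falls away. Paragraph 5 mentions Paragraph 1 but its own obligation stands independently of Paragraph 1, so Paragraph 5 is not affected. Although Paragraph 3 refers to Paragraph 1, its operative terms do not depend on Paragraph 1, so it remains in effect. Paragraph 4 is a severability clause and preserves every provision that can still be given independent effect. That leaves Paragraph 3, Paragraph 4, and Paragraph 5 in effect. Paragraph 2 is among the inoperative provisions, so the answer is no.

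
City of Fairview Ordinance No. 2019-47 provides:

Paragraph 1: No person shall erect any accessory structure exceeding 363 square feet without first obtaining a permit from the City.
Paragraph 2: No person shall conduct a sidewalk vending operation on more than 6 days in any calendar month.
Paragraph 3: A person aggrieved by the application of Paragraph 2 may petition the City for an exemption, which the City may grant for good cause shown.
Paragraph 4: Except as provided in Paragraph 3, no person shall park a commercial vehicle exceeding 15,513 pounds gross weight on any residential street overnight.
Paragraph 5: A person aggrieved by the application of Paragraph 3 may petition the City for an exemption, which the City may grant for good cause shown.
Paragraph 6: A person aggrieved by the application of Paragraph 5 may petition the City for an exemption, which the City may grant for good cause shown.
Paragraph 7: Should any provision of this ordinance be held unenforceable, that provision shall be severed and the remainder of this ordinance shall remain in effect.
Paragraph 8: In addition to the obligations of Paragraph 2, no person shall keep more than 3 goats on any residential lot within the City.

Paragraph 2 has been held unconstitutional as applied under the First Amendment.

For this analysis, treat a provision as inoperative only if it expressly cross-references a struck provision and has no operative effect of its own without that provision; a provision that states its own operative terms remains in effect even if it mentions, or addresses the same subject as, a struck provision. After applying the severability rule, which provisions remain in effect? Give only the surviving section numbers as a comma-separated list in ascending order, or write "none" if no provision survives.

Paragraph 2 is struck. Paragraph 3 has no operative effect of its own apart from Paragraph 2 and is therefore inoperative. The only function of Paragraph 5 is the exemption procedure for Paragraph 3, so it cannot stand once Paragraph 3 is removed. Paragraph 6 operates only by reference to Paragraph 5, so it falls with Paragraph 5. Although Paragraph 4 refers to Paragraph 3, its operative terms do not depend on Paragraph 3, so it remains in effect. Paragraph 8 mentions Paragraph 2 but its own obligation stands independently of Paragraph 2, so Paragraph 8 is not affected. Paragraph 7 is a severability clause and preserves every provision that can still be given independent effect. Paragraph 1, Paragraph 4, Paragraph 7, and Paragraph 8 remain in effect.

1, 4, 7, 8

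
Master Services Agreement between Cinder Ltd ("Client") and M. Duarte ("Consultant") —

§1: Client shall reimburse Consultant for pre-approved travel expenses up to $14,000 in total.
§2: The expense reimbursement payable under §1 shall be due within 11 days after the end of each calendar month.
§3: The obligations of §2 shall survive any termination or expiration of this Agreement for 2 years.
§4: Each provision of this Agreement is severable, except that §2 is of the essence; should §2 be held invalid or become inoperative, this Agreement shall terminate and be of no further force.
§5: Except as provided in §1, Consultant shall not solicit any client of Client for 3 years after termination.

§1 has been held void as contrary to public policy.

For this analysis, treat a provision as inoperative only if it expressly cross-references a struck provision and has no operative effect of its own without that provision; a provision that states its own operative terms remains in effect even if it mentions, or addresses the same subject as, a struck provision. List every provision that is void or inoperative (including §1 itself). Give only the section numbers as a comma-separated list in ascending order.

§1 is struck. The whole of §2 is the payment deadline for the expense reimbursement, defined by reference to §1, so §2 cannot stand once §1 is removed. §3 merely fixes the survival period for §2; with §2 gone it has nothing to operate on and falls away. §4 makes §2 an essential term, and §2 has been rendered inoperative by the cascade; under §4, the entire Agreement is therefore void. No provision of the Agreement survives.

1, 2, 3, 4, 5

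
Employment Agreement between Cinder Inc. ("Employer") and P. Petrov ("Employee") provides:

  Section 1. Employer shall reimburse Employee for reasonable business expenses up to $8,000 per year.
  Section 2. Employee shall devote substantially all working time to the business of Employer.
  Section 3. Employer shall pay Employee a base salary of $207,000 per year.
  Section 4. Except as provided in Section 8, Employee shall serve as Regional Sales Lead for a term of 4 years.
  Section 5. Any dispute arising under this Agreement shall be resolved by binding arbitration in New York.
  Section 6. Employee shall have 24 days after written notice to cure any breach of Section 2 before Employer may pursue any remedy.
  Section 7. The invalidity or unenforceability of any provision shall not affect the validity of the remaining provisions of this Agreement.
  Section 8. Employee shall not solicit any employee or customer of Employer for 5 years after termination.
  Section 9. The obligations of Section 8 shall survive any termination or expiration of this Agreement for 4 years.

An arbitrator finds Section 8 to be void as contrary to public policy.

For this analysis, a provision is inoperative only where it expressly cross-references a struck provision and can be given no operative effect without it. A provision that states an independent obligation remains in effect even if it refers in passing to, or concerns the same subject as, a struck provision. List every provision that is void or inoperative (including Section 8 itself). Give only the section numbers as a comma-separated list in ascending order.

Section 8 is struck. The only function of Section 9 is the survival period for Section 8, so it cannot stand once Section 8 is removed. Although Section 4 refers to Section 8, its operative terms do not depend on Section 8, so it remains in effect. Under the severability clause in Section 7, the remaining provisions continue in force. The provisions still in force are Section 1, Section 2, Section 3, Section 4, Section 5, Section 6, and Section 7.

8, 9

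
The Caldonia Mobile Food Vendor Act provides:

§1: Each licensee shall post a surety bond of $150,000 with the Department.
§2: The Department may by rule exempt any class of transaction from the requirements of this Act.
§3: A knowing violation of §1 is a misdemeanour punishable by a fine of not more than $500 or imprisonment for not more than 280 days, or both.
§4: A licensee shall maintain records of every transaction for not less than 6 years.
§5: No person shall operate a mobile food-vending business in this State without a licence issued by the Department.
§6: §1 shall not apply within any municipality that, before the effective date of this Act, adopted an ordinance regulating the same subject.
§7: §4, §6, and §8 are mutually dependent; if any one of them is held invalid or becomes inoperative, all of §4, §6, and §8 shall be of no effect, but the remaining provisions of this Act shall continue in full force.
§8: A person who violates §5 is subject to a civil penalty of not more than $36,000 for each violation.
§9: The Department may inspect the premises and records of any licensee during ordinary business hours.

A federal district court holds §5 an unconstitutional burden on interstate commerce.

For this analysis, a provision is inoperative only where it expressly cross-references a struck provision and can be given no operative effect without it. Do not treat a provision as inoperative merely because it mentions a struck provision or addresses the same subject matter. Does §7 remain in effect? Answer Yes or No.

§5 is struck. The only function of §8 is the civil penalty for violating §5, so it cannot stand once §5 is removed. §7 declares §4, §6, and §8 mutually dependent; since one of them has fallen, all of them are of no effect. That brings down §4 and §6 as well. The remainder continues in force under §7. The provisions still in force are §1, §2, §3, §7, and §9. §7 is among the surviving provisions, so the answer is yes.

Yes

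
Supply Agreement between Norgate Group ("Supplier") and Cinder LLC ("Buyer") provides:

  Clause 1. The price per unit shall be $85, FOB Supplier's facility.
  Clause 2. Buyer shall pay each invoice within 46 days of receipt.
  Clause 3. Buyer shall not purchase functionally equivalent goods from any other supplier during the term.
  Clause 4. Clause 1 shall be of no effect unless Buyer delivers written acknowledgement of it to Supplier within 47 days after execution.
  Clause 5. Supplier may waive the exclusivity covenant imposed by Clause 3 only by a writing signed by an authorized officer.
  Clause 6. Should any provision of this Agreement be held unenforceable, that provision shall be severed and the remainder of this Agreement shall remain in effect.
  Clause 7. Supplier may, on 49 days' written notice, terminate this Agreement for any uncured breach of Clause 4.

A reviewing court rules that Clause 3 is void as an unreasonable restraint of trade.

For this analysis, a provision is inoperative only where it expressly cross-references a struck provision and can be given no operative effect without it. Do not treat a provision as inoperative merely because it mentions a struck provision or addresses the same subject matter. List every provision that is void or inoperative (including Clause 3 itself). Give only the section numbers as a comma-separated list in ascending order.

3, 5

Clause 3 is struck. Clause 5 merely fixes the waiver condition for Clause 3; with Clause 3 gone it has nothing to operate on and falls away. Under the severability clause in Clause 6, the remaining provisions continue in force. Clause 1, Clause 2, Clause 4, Clause 6, and Clause 7 remain in effect.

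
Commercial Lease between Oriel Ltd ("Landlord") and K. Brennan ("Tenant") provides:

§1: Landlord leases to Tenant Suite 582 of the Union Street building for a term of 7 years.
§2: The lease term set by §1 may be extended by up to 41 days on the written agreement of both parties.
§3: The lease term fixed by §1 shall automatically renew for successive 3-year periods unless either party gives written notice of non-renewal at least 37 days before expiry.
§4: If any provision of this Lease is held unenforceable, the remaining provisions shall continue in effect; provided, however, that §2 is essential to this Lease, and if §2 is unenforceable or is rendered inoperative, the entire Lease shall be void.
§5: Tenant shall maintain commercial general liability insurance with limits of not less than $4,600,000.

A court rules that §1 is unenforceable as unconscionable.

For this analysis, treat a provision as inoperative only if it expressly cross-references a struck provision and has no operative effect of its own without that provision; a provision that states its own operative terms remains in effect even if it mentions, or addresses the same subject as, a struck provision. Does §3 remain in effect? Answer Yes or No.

No

§1 is struck. §2 has no operative effect of its own apart from §1 and is therefore inoperative. §3 does nothing except set the renewal of the lease term by reference to §1; with §1 gone it has no independent effect and is inoperative. §4 makes §2 an essential term, and §2 has been rendered inoperative by the cascade; under §4, the entire Lease is therefore void. No provision of the Lease survives. §3 is among the inoperative provisions, so the answer is no.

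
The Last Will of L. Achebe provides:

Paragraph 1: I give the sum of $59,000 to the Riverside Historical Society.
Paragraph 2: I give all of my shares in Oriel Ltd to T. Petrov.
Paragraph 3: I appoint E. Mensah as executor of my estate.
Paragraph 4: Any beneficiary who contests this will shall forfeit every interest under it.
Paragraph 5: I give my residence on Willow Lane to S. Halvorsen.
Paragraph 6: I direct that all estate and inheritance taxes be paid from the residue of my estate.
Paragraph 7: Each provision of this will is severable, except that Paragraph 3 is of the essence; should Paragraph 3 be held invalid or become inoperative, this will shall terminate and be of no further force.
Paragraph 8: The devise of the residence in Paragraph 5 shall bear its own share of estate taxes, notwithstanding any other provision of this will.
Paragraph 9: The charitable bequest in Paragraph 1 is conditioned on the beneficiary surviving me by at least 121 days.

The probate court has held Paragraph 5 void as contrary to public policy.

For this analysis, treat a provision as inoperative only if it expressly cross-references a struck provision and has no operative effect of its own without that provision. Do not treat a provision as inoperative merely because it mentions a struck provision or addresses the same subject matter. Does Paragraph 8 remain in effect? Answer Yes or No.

No

Paragraph 5 is struck. Paragraph 8 merely fixes the tax charge on Paragraph 5; with Paragraph 5 gone it has nothing to operate on and falls away. Paragraph 7 makes Paragraph 3 an essential term, but Paragraph 3 is unaffected, so the severability proviso in Paragraph 7 preserves the remaining provisions. The provisions still in force are Paragraph 1, Paragraph 2, Paragraph 3, Paragraph 4, Paragraph 6, Paragraph 7, and Paragraph 9. Paragraph 8 is among the inoperative provisions, so the answer is no.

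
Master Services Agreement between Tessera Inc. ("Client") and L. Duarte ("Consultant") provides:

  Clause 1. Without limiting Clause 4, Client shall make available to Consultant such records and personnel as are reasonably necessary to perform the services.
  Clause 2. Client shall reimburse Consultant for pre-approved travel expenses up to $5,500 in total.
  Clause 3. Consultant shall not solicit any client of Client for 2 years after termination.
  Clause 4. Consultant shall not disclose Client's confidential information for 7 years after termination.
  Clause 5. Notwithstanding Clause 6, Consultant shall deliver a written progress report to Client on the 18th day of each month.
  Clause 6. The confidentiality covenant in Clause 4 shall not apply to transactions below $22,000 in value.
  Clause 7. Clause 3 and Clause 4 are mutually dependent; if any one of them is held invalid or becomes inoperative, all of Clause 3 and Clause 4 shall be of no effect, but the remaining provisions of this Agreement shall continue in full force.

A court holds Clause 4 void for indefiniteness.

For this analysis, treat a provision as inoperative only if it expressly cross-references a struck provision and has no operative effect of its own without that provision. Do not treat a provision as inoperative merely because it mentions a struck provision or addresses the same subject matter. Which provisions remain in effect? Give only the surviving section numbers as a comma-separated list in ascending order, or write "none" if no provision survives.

Clause 4 is struck. Clause 6 does nothing except set the carve-out from the confidentiality covenant by reference to Clause 4; with Clause 4 gone it has no independent effect and is inoperative. Clause 5 mentions Clause 6 but its own obligation stands independently of Clause 6, so Clause 5 is not affected. Clause 1 mentions Clause 4 but its own obligation stands independently of Clause 4, so Clause 1 is not affected. Clause 7 declares Clause 3 and Clause 4 mutually dependent; since one of them has fallen, all of them are of no effect. That brings down Clause 3 as well. The remainder continues in force under Clause 7. That leaves Clause 1, Clause 2, Clause 5, and Clause 7 in effect.

1, 2, 5, 7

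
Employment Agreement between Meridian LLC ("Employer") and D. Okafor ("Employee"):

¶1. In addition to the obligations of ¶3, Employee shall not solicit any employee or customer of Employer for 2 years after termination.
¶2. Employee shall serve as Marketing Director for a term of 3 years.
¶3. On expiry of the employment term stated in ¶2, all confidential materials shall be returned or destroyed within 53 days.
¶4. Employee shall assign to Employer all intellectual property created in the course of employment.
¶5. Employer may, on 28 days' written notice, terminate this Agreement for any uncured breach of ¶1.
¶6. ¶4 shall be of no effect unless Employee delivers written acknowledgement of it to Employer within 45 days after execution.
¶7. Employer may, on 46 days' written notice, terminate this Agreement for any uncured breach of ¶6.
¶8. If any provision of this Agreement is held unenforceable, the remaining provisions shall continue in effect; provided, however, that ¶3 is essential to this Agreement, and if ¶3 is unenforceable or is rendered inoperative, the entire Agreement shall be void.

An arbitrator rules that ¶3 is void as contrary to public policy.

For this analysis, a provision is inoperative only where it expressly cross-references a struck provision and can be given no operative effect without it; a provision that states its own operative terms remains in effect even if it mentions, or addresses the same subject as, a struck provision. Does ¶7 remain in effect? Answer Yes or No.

¶3 is struck. Nothing else in the Agreement is defined by reference to ¶3. ¶8 makes ¶3 an essential term, and ¶3 is the provision held invalid; under ¶8, the entire Agreement is therefore void. No provision of the Agreement survives. ¶7 is among the inoperative provisions, so the answer is no.

No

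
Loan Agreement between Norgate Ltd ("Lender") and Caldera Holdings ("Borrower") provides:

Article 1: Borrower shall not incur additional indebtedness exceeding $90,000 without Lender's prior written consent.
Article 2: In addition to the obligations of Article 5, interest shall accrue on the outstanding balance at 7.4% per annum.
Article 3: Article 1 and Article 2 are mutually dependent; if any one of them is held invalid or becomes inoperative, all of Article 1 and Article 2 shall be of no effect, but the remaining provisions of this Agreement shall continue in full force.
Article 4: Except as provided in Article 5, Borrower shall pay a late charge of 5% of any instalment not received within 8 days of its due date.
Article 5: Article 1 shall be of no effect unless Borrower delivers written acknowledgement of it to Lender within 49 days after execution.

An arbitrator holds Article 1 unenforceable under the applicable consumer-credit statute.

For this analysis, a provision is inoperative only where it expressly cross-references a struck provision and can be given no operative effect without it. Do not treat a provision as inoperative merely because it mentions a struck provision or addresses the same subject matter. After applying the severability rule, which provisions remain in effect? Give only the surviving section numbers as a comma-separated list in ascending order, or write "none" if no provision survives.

Article 1 is struck. Article 5 operates only by reference to Article 1, so it falls with Article 1. Article 4 mentions Article 5 but its own obligation stands independently of Article 5, so Article 4 is not affected. Article 3 declares Article 1 and Article 2 mutually dependent; since one of them has fallen, all of them are of no effect. That brings down Article 2 as well. The remainder continues in force under Article 3. The provisions still in force are Article 3 and Article 4.

3, 4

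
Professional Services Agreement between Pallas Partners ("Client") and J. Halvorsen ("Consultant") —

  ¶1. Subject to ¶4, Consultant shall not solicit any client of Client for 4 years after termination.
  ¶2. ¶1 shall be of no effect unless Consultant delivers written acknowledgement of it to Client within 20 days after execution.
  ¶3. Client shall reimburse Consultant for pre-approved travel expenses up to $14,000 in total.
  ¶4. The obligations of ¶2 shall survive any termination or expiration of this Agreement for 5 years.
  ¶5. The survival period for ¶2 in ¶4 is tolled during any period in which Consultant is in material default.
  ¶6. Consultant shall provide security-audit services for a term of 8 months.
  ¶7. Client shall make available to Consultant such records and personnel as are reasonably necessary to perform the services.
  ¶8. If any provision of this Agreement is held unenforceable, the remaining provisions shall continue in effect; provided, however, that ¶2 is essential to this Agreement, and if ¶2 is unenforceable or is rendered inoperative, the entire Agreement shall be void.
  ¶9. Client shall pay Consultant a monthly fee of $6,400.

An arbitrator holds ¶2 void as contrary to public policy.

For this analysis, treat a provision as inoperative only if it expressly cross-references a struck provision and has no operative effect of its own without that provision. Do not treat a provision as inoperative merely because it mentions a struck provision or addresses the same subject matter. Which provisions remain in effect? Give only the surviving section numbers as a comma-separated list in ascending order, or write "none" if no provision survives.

none

¶2 is struck. ¶4 has no operative effect of its own apart from ¶2 and is therefore inoperative. ¶5 does nothing except set the tolling of the survival period for ¶2 by reference to ¶4; with ¶4 gone it has no independent effect and is inoperative. ¶8 makes ¶2 an essential term, and ¶2 is the provision held invalid; under ¶8, the entire Agreement is therefore void. No provision of the Agreement survives.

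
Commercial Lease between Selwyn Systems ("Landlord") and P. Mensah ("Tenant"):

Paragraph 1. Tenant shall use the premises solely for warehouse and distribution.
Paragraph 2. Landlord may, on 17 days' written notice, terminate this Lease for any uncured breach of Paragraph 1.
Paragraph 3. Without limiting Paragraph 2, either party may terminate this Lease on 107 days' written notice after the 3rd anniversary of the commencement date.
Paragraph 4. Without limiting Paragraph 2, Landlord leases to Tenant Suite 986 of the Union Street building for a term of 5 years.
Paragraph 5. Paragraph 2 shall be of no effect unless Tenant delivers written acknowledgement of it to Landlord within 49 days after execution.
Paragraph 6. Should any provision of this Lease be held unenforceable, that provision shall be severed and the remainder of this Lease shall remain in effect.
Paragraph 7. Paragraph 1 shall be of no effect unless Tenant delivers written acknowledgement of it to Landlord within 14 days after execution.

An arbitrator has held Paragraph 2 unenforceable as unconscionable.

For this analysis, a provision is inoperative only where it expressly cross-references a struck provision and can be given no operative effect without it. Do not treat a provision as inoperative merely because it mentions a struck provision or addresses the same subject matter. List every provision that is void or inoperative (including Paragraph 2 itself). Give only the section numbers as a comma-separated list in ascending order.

Paragraph 2 is struck. The only function of Paragraph 5 is the acknowledgement condition for Paragraph 2, so it cannot stand once Paragraph 2 is removed. Paragraph 3 mentions Paragraph 2 but its own obligation stands independently of Paragraph 2, so Paragraph 3 is not affected. Although Paragraph 4 refers to Paragraph 2, its operative terms do not depend on Paragraph 2, so it remains in effect. Under the severability clause in Paragraph 6, the remaining provisions continue in force. The provisions still in force are Paragraph 1, Paragraph 3, Paragraph 4, Paragraph 6, and Paragraph 7.

2, 5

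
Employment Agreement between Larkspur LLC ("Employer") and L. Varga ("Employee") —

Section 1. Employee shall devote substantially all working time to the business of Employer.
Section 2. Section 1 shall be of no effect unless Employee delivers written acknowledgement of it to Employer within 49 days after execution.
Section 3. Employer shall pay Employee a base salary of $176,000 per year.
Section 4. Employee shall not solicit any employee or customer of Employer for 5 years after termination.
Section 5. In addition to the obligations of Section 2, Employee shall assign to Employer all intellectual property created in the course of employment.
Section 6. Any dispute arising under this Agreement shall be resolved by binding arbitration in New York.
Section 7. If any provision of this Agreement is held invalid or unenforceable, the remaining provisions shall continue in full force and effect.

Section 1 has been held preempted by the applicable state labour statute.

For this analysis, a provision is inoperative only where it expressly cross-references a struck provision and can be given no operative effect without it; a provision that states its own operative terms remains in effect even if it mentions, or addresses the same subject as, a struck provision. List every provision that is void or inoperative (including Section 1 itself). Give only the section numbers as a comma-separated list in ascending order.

1, 2

Section 1 is struck. Section 2 merely fixes the acknowledgement condition for Section 1; with Section 1 gone it has nothing to operate on and falls away. Section 5 mentions Section 2 but its own obligation stands independently of Section 2, so Section 5 is not affected. Under the severability clause in Section 7, the remaining provisions continue in force. The provisions still in force are Section 3, Section 4, Section 5, Section 6, and Section 7.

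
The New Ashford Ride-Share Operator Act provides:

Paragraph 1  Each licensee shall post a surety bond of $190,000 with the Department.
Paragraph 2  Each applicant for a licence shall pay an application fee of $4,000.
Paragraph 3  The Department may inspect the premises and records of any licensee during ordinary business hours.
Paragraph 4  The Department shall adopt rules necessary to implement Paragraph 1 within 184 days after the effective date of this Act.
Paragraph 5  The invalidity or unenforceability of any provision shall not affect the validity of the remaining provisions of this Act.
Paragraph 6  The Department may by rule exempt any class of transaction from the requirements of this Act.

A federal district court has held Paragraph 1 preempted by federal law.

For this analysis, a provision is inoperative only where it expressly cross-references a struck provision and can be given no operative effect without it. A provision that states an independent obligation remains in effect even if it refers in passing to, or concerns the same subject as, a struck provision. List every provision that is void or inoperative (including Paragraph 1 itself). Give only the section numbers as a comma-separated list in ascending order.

Paragraph 1 is struck. Paragraph 4 merely fixes the rulemaking mandate for Paragraph 1; with Paragraph 1 gone it has nothing to operate on and falls away. Under the severability clause in Paragraph 5, the remaining provisions continue in force. The provisions still in force are Paragraph 2, Paragraph 3, Paragraph 5, and Paragraph 6.

1, 4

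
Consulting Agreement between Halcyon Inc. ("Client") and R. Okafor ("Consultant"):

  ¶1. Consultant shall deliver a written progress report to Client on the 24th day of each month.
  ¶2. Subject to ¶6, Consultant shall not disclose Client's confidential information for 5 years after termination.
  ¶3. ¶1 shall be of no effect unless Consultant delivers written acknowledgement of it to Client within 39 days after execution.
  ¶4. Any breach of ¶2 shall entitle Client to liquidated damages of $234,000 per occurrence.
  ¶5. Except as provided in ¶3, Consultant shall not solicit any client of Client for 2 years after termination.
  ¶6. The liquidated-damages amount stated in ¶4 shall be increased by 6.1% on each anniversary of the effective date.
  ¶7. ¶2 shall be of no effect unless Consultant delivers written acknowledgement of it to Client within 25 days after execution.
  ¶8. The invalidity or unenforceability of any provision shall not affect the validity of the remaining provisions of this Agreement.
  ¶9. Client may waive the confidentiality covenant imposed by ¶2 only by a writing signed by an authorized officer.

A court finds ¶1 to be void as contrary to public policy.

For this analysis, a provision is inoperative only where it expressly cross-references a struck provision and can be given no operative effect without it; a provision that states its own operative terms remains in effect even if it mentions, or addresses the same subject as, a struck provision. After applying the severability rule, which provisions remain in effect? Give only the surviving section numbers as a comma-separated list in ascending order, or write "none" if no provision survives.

2, 4, 5, 6, 7, 8, 9

¶1 is struck. ¶3 operates only by reference to ¶1, so it falls with ¶1. ¶5 mentions ¶3 but its own obligation stands independently of ¶3, so ¶5 is not affected. ¶8 is a severability clause and preserves every provision that can still be given independent effect. The provisions still in force are ¶2, ¶4, ¶5, ¶6, ¶7, ¶8, and ¶9.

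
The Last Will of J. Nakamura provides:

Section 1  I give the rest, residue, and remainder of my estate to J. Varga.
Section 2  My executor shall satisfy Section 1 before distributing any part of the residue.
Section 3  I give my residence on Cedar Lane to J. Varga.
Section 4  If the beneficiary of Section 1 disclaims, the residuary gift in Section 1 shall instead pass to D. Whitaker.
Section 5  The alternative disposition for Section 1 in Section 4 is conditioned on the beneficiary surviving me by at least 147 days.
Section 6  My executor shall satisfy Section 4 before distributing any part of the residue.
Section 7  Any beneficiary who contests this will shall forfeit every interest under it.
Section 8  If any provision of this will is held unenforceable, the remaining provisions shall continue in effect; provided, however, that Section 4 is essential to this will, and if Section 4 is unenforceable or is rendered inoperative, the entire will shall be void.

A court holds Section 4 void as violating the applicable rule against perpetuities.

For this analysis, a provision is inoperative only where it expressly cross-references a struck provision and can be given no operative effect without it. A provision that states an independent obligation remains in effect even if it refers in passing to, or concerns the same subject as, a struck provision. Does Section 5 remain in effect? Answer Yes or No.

No

Section 4 is struck. The only function of Section 5 is the survivorship condition on Section 4, so it cannot stand once Section 4 is removed. Section 6 operates only by reference to Section 4, so it falls with Section 4. Section 8 makes Section 4 an essential term, and Section 4 is the provision held invalid; under Section 8, the entire will is therefore void. No provision of the will survives. Section 5 is among the inoperative provisions, so the answer is no.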